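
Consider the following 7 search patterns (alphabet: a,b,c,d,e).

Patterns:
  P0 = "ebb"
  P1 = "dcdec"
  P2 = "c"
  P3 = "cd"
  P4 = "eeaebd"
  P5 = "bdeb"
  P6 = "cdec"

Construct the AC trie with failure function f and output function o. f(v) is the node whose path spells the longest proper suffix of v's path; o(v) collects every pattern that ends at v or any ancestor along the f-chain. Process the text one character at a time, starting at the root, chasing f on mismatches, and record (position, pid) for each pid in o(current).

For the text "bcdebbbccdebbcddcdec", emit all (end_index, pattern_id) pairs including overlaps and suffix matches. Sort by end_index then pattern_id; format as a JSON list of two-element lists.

Build automaton:
Trie nodes:
  n0 'ε': b→16 c→9 d→4 e→1
  n1 'e': b→2 e→11
  n2 'eb': b→3
  n3 'ebb': ·  ←P0
  n4 'd': c→5
  n5 'dc': d→6
  n6 'dcd': e→7
  n7 'dcde': c→8
  n8 'dcdec': ·  ←P1
  n9 'c': d→10  ←P2
  n10 'cd': e→20  ←P3
  n11 'ee': a→12
  n12 'eea': e→13
  n13 'eeae': b→14
  n14 'eeaeb': d→15
  n15 'eeaebd': ·  ←P4
  n16 'b': d→17
  n17 'bd': e→18
  n18 'bde': b→19
  n19 'bdeb': ·  ←P5
  n20 'cde': c→21
  n21 'cdec': ·  ←P6

Failure links (BFS by depth):
  fail(1) 'e': from fail(0)=0 chase 'e': 0 ⇒ 0;  out=∅∪out(0)=∅
  fail(4) 'd': from fail(0)=0 chase 'd': 0 ⇒ 0;  out=∅∪out(0)=∅
  fail(9) 'c': from fail(0)=0 chase 'c': 0 ⇒ 0;  out={2}∪out(0)={2}
  fail(16) 'b': from fail(0)=0 chase 'b': 0 ⇒ 0;  out=∅∪out(0)=∅
  fail(2) 'eb': from fail(1)=0 chase 'b': 0 ⇒ 16;  out=∅∪out(16)=∅
  fail(5) 'dc': from fail(4)=0 chase 'c': 0 ⇒ 9;  out=∅∪out(9)={2}
  fail(10) 'cd': from fail(9)=0 chase 'd': 0 ⇒ 4;  out={3}∪out(4)={3}
  fail(11) 'ee': from fail(1)=0 chase 'e': 0 ⇒ 1;  out=∅∪out(1)=∅
  fail(17) 'bd': from fail(16)=0 chase 'd': 0 ⇒ 4;  out=∅∪out(4)=∅
  fail(3) 'ebb': from fail(2)=16 chase 'b': 16→0 ⇒ 16;  out={0}∪out(16)={0}
  fail(6) 'dcd': from fail(5)=9 chase 'd': 9 ⇒ 10;  out=∅∪out(10)={3}
  fail(12) 'eea': from fail(11)=1 chase 'a': 1→0 ⇒ 0;  out=∅∪out(0)=∅
  fail(18) 'bde': from fail(17)=4 chase 'e': 4→0 ⇒ 1;  out=∅∪out(1)=∅
  fail(20) 'cde': from fail(10)=4 chase 'e': 4→0 ⇒ 1;  out=∅∪out(1)=∅
  fail(7) 'dcde': from fail(6)=10 chase 'e': 10 ⇒ 20;  out=∅∪out(20)=∅
  fail(13) 'eeae': from fail(12)=0 chase 'e': 0 ⇒ 1;  out=∅∪out(1)=∅
  fail(19) 'bdeb': from fail(18)=1 chase 'b': 1 ⇒ 2;  out={5}∪out(2)={5}
  fail(21) 'cdec': from fail(20)=1 chase 'c': 1→0 ⇒ 9;  out={6}∪out(9)={2,6}
  fail(8) 'dcdec': from fail(7)=20 chase 'c': 20 ⇒ 21;  out={1}∪out(21)={1,2,6}
  fail(14) 'eeaeb': from fail(13)=1 chase 'b': 1 ⇒ 2;  out=∅∪out(2)=∅
  fail(15) 'eeaebd': from fail(14)=2 chase 'd': 2→16 ⇒ 17;  out={4}∪out(17)={4}

Text stream:
i=0 'b': node 0→16
i=1 'c': node 16→9 ·f  emit P2@[1:1]
i=2 'd': node 9→10  emit P3@[1:2]
i=3 'e': node 10→20
i=4 'b': node 20→2 ·f
i=5 'b': node 2→3  emit P0@[3:5]
i=6 'b': node 3→16 ·f
i=7 'c': node 16→9 ·f  emit P2@[7:7]
i=8 'c': node 9→9 ·f  emit P2@[8:8]
i=9 'd': node 9→10  emit P3@[8:9]
i=10 'e': node 10→20
i=11 'b': node 20→2 ·f
i=12 'b': node 2→3  emit P0@[10:12]
i=13 'c': node 3→9 ·f  emit P2@[13:13]
i=14 'd': node 9→10  emit P3@[13:14]
i=15 'd': node 10→4 ·f
i=16 'c': node 4→5  emit P2@[16:16]
i=17 'd': node 5→6  emit P3@[16:17]
i=18 'e': node 6→7
i=19 'c': node 7→8  emit P1@[15:19],P2@[19:19],P6@[16:19]

All matches (sorted): [[1,2],[2,3],[5,0],[7,2],[8,2],[9,3],[12,0],[13,2],[14,3],[16,2],[17,3],[19,1],[19,2],[19,6]]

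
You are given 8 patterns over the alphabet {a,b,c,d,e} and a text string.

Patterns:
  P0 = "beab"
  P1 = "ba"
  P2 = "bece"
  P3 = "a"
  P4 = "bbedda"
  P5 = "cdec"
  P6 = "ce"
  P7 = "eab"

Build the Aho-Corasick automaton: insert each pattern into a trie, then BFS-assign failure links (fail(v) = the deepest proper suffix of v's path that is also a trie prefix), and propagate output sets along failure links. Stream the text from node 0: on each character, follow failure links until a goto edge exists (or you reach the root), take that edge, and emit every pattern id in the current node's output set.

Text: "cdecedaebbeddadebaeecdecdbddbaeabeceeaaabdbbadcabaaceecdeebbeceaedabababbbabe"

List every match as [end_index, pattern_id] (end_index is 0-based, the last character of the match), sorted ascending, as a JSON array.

Construct AC machine:
Trie nodes:
  n0 'ε': a→8 b→1 c→14 e→19
  n1 'b': a→5 b→9 e→2
  n2 'be': a→3 c→6
  n3 'bea': b→4
  n4 'beab': ·  [P0 ends]
  n5 'ba': ·  [P1 ends]
  n6 'bec': e→7
  n7 'bece': ·  [P2 ends]
  n8 'a': ·  [P3 ends]
  n9 'bb': e→10
  n10 'bbe': d→11
  n11 'bbed': d→12
  n12 'bbedd': a→13
  n13 'bbedda': ·  [P4 ends]
  n14 'c': d→15 e→18
  n15 'cd': e→16
  n16 'cde': c→17
  n17 'cdec': ·  [P5 ends]
  n18 'ce': ·  [P6 ends]
  n19 'e': a→20
  n20 'ea': b→21
  n21 'eab': ·  [P7 ends]

BFS fail/out derivation:
  fail(1) 'b': from fail(0)=0 chase 'b': 0 ⇒ 0;  out=∅∪out(0)=∅
  fail(8) 'a': from fail(0)=0 chase 'a': 0 ⇒ 0;  out={3}∪out(0)={3}
  fail(14) 'c': from fail(0)=0 chase 'c': 0 ⇒ 0;  out=∅∪out(0)=∅
  fail(19) 'e': from fail(0)=0 chase 'e': 0 ⇒ 0;  out=∅∪out(0)=∅
  fail(2) 'be': from fail(1)=0 chase 'e': 0 ⇒ 19;  out=∅∪out(19)=∅
  fail(5) 'ba': from fail(1)=0 chase 'a': 0 ⇒ 8;  out={1}∪out(8)={1,3}
  fail(9) 'bb': from fail(1)=0 chase 'b': 0 ⇒ 1;  out=∅∪out(1)=∅
  fail(15) 'cd': from fail(14)=0 chase 'd': 0 ⇒ 0;  out=∅∪out(0)=∅
  fail(18) 'ce': from fail(14)=0 chase 'e': 0 ⇒ 19;  out={6}∪out(19)={6}
  fail(20) 'ea': from fail(19)=0 chase 'a': 0 ⇒ 8;  out=∅∪out(8)={3}
  fail(3) 'bea': from fail(2)=19 chase 'a': 19 ⇒ 20;  out=∅∪out(20)={3}
  fail(6) 'bec': from fail(2)=19 chase 'c': 19→0 ⇒ 14;  out=∅∪out(14)=∅
  fail(10) 'bbe': from fail(9)=1 chase 'e': 1 ⇒ 2;  out=∅∪out(2)=∅
  fail(16) 'cde': from fail(15)=0 chase 'e': 0 ⇒ 19;  out=∅∪out(19)=∅
  fail(21) 'eab': from fail(20)=8 chase 'b': 8→0 ⇒ 1;  out={7}∪out(1)={7}
  fail(4) 'beab': from fail(3)=20 chase 'b': 20 ⇒ 21;  out={0}∪out(21)={0,7}
  fail(7) 'bece': from fail(6)=14 chase 'e': 14 ⇒ 18;  out={2}∪out(18)={2,6}
  fail(11) 'bbed': from fail(10)=2 chase 'd': 2→19→0 ⇒ 0;  out=∅∪out(0)=∅
  fail(17) 'cdec': from fail(16)=19 chase 'c': 19→0 ⇒ 14;  out={5}∪out(14)={5}
  fail(12) 'bbedd': from fail(11)=0 chase 'd': 0 ⇒ 0;  out=∅∪out(0)=∅
  fail(13) 'bbedda': from fail(12)=0 chase 'a': 0 ⇒ 8;  out={4}∪out(8)={3,4}

Run:
[0] read 'c'  n0⇒n14
[1] read 'd'  n14⇒n15
[2] read 'e'  n15⇒n16
[3] read 'c'  n16⇒n17  ** P5@[0:3]
[4] read 'e'  n17⇒n18 (via fail)  ** P6@[3:4]
[5] read 'd'  n18⇒n0 (via fail)
[6] read 'a'  n0⇒n8  ** P3@[6:6]
[7] read 'e'  n8⇒n19 (via fail)
[8] read 'b'  n19⇒n1 (via fail)
[9] read 'b'  n1⇒n9
[10] read 'e'  n9⇒n10
[11] read 'd'  n10⇒n11
[12] read 'd'  n11⇒n12
[13] read 'a'  n12⇒n13  ** P3@[13:13],P4@[8:13]
[14] read 'd'  n13⇒n0 (via fail)
[15] read 'e'  n0⇒n19
[16] read 'b'  n19⇒n1 (via fail)
[17] read 'a'  n1⇒n5  ** P1@[16:17],P3@[17:17]
[18] read 'e'  n5⇒n19 (via fail)
[19] read 'e'  n19⇒n19 (via fail)
[20] read 'c'  n19⇒n14 (via fail)
[21] read 'd'  n14⇒n15
[22] read 'e'  n15⇒n16
[23] read 'c'  n16⇒n17  ** P5@[20:23]
[24] read 'd'  n17⇒n15 (via fail)
[25] read 'b'  n15⇒n1 (via fail)
[26] read 'd'  n1⇒n0 (via fail)
[27] read 'd'  n0⇒n0
[28] read 'b'  n0⇒n1
[29] read 'a'  n1⇒n5  ** P1@[28:29],P3@[29:29]
[30] read 'e'  n5⇒n19 (via fail)
[31] read 'a'  n19⇒n20  ** P3@[31:31]
[32] read 'b'  n20⇒n21  ** P7@[30:32]
[33] read 'e'  n21⇒n2 (via fail)
[34] read 'c'  n2⇒n6
[35] read 'e'  n6⇒n7  ** P2@[32:35],P6@[34:35]
[36] read 'e'  n7⇒n19 (via fail)
[37] read 'a'  n19⇒n20  ** P3@[37:37]
[38] read 'a'  n20⇒n8 (via fail)  ** P3@[38:38]
[39] read 'a'  n8⇒n8 (via fail)  ** P3@[39:39]
[40] read 'b'  n8⇒n1 (via fail)
[41] read 'd'  n1⇒n0 (via fail)
[42] read 'b'  n0⇒n1
[43] read 'b'  n1⇒n9
[44] read 'a'  n9⇒n5 (via fail)  ** P1@[43:44],P3@[44:44]
[45] read 'd'  n5⇒n0 (via fail)
[46] read 'c'  n0⇒n14
[47] read 'a'  n14⇒n8 (via fail)  ** P3@[47:47]
[48] read 'b'  n8⇒n1 (via fail)
[49] read 'a'  n1⇒n5  ** P1@[48:49],P3@[49:49]
[50] read 'a'  n5⇒n8 (via fail)  ** P3@[50:50]
[51] read 'c'  n8⇒n14 (via fail)
[52] read 'e'  n14⇒n18  ** P6@[51:52]
[53] read 'e'  n18⇒n19 (via fail)
[54] read 'c'  n19⇒n14 (via fail)
[55] read 'd'  n14⇒n15
[56] read 'e'  n15⇒n16
[57] read 'e'  n16⇒n19 (via fail)
[58] read 'b'  n19⇒n1 (via fail)
[59] read 'b'  n1⇒n9
[60] read 'e'  n9⇒n10
[61] read 'c'  n10⇒n6 (via fail)
[62] read 'e'  n6⇒n7  ** P2@[59:62],P6@[61:62]
[63] read 'a'  n7⇒n20 (via fail)  ** P3@[63:63]
[64] read 'e'  n20⇒n19 (via fail)
[65] read 'd'  n19⇒n0 (via fail)
[66] read 'a'  n0⇒n8  ** P3@[66:66]
[67] read 'b'  n8⇒n1 (via fail)
[68] read 'a'  n1⇒n5  ** P1@[67:68],P3@[68:68]
[69] read 'b'  n5⇒n1 (via fail)
[70] read 'a'  n1⇒n5  ** P1@[69:70],P3@[70:70]
[71] read 'b'  n5⇒n1 (via fail)
[72] read 'b'  n1⇒n9
[73] read 'b'  n9⇒n9 (via fail)
[74] read 'a'  n9⇒n5 (via fail)  ** P1@[73:74],P3@[74:74]
[75] read 'b'  n5⇒n1 (via fail)
[76] read 'e'  n1⇒n2

All matches (sorted): [[3,5],[4,6],[6,3],[13,3],[13,4],[17,1],[17,3],[23,5],[29,1],[29,3],[31,3],[32,7],[35,2],[35,6],[37,3],[38,3],[39,3],[44,1],[44,3],[47,3],[49,1],[49,3],[50,3],[52,6],[62,2],[62,6],[63,3],[66,3],[68,1],[68,3],[70,1],[70,3],[74,1],[74,3]]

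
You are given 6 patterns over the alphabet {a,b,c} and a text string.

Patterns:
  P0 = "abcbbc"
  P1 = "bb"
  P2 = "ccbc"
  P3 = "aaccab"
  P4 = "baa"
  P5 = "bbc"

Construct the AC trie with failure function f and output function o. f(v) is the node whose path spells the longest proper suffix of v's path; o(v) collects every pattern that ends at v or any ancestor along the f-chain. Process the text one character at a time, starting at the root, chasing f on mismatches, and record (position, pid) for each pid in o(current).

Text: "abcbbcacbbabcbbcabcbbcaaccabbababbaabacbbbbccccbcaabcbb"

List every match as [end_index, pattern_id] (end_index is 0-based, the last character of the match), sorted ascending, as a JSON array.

Construct AC machine:
Trie (insert patterns):
  0='ε' goto a→1 b→7 c→9
  1='a' goto a→13 b→2
  2='ab' goto c→3
  3='abc' goto b→4
  4='abcb' goto b→5
  5='abcbb' goto c→6
  6='abcbbc' goto ·  [P0 ends]
  7='b' goto a→18 b→8
  8='bb' goto c→20  [P1 ends]
  9='c' goto c→10
  10='cc' goto b→11
  11='ccb' goto c→12
  12='ccbc' goto ·  [P2 ends]
  13='aa' goto c→14
  14='aac' goto c→15
  15='aacc' goto a→16
  16='aacca' goto b→17
  17='aaccab' goto ·  [P3 ends]
  18='ba' goto a→19
  19='baa' goto ·  [P4 ends]
  20='bbc' goto ·  [P5 ends]

Failure links (BFS by depth):
  n1('a'): parent n0 fail=0; on 'a' 0 → fail=0;  out ∅∪∅=∅
  n7('b'): parent n0 fail=0; on 'b' 0 → fail=0;  out ∅∪∅=∅
  n9('c'): parent n0 fail=0; on 'c' 0 → fail=0;  out ∅∪∅=∅
  n2('ab'): parent n1 fail=0; on 'b' 0 → fail=7;  out ∅∪∅=∅
  n8('bb'): parent n7 fail=0; on 'b' 0 → fail=7;  out {1}∪∅={1}
  n10('cc'): parent n9 fail=0; on 'c' 0 → fail=9;  out ∅∪∅=∅
  n13('aa'): parent n1 fail=0; on 'a' 0 → fail=1;  out ∅∪∅=∅
  n18('ba'): parent n7 fail=0; on 'a' 0 → fail=1;  out ∅∪∅=∅
  n3('abc'): parent n2 fail=7; on 'c' 7→0 → fail=9;  out ∅∪∅=∅
  n11('ccb'): parent n10 fail=9; on 'b' 9→0 → fail=7;  out ∅∪∅=∅
  n14('aac'): parent n13 fail=1; on 'c' 1→0 → fail=9;  out ∅∪∅=∅
  n19('baa'): parent n18 fail=1; on 'a' 1 → fail=13;  out {4}∪∅={4}
  n20('bbc'): parent n8 fail=7; on 'c' 7→0 → fail=9;  out {5}∪∅={5}
  n4('abcb'): parent n3 fail=9; on 'b' 9→0 → fail=7;  out ∅∪∅=∅
  n12('ccbc'): parent n11 fail=7; on 'c' 7→0 → fail=9;  out {2}∪∅={2}
  n15('aacc'): parent n14 fail=9; on 'c' 9 → fail=10;  out ∅∪∅=∅
  n5('abcbb'): parent n4 fail=7; on 'b' 7 → fail=8;  out ∅∪{1}={1}
  n16('aacca'): parent n15 fail=10; on 'a' 10→9→0 → fail=1;  out ∅∪∅=∅
  n6('abcbbc'): parent n5 fail=8; on 'c' 8 → fail=20;  out {0}∪{5}={0,5}
  n17('aaccab'): parent n16 fail=1; on 'b' 1 → fail=2;  out {3}∪∅={3}

Scan:
i=0 'a': node 0→1
i=1 'b': node 1→2
i=2 'c': node 2→3
i=3 'b': node 3→4
i=4 'b': node 4→5  → match P1@[3:4]
i=5 'c': node 5→6  → match P0@[0:5],P5@[3:5]
i=6 'a': node 6→1 (via fail)
i=7 'c': node 1→9 (via fail)
i=8 'b': node 9→7 (via fail)
i=9 'b': node 7→8  → match P1@[8:9]
i=10 'a': node 8→18 (via fail)
i=11 'b': node 18→2 (via fail)
i=12 'c': node 2→3
i=13 'b': node 3→4
i=14 'b': node 4→5  → match P1@[13:14]
i=15 'c': node 5→6  → match P0@[10:15],P5@[13:15]
i=16 'a': node 6→1 (via fail)
i=17 'b': node 1→2
i=18 'c': node 2→3
i=19 'b': node 3→4
i=20 'b': node 4→5  → match P1@[19:20]
i=21 'c': node 5→6  → match P0@[16:21],P5@[19:21]
i=22 'a': node 6→1 (via fail)
i=23 'a': node 1→13
i=24 'c': node 13→14
i=25 'c': node 14→15
i=26 'a': node 15→16
i=27 'b': node 16→17  → match P3@[22:27]
i=28 'b': node 17→8 (via fail)  → match P1@[27:28]
i=29 'a': node 8→18 (via fail)
i=30 'b': node 18→2 (via fail)
i=31 'a': node 2→18 (via fail)
i=32 'b': node 18→2 (via fail)
i=33 'b': node 2→8 (via fail)  → match P1@[32:33]
i=34 'a': node 8→18 (via fail)
i=35 'a': node 18→19  → match P4@[33:35]
i=36 'b': node 19→2 (via fail)
i=37 'a': node 2→18 (via fail)
i=38 'c': node 18→9 (via fail)
i=39 'b': node 9→7 (via fail)
i=40 'b': node 7→8  → match P1@[39:40]
i=41 'b': node 8→8 (via fail)  → match P1@[40:41]
i=42 'b': node 8→8 (via fail)  → match P1@[41:42]
i=43 'c': node 8→20  → match P5@[41:43]
i=44 'c': node 20→10 (via fail)
i=45 'c': node 10→10 (via fail)
i=46 'c': node 10→10 (via fail)
i=47 'b': node 10→11
i=48 'c': node 11→12  → match P2@[45:48]
i=49 'a': node 12→1 (via fail)
i=50 'a': node 1→13
i=51 'b': node 13→2 (via fail)
i=52 'c': node 2→3
i=53 'b': node 3→4
i=54 'b': node 4→5  → match P1@[53:54]

Result: [[4,1],[5,0],[5,5],[9,1],[14,1],[15,0],[15,5],[20,1],[21,0],[21,5],[27,3],[28,1],[33,1],[35,4],[40,1],[41,1],[42,1],[43,5],[48,2],[54,1]]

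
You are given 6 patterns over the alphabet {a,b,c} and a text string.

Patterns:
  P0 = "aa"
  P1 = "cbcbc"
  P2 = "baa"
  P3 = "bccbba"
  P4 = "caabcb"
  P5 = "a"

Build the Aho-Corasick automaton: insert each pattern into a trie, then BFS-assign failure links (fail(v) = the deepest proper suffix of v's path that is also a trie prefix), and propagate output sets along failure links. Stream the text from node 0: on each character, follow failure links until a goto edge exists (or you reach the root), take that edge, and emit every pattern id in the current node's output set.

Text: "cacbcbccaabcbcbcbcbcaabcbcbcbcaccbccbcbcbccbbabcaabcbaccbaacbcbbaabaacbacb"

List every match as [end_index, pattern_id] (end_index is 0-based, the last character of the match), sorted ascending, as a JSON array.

Build automaton:
Trie (insert patterns):
  n0 'ε': a→1 b→8 c→3
  n1 'a': a→2  ←P5
  n2 'aa': ·  ←P0
  n3 'c': a→16 b→4
  n4 'cb': c→5
  n5 'cbc': b→6
  n6 'cbcb': c→7
  n7 'cbcbc': ·  ←P1
  n8 'b': a→9 c→11
  n9 'ba': a→10
  n10 'baa': ·  ←P2
  n11 'bc': c→12
  n12 'bcc': b→13
  n13 'bccb': b→14
  n14 'bccbb': a→15
  n15 'bccbba': ·  ←P3
  n16 'ca': a→17
  n17 'caa': b→18
  n18 'caab': c→19
  n19 'caabc': b→20
  n20 'caabcb': ·  ←P4

BFS fail/out derivation:
  n1('a'): parent n0 fail=0; on 'a' 0 → fail=0;  out {5}∪∅={5}
  n3('c'): parent n0 fail=0; on 'c' 0 → fail=0;  out ∅∪∅=∅
  n8('b'): parent n0 fail=0; on 'b' 0 → fail=0;  out ∅∪∅=∅
  n2('aa'): parent n1 fail=0; on 'a' 0 → fail=1;  out {0}∪{5}={0,5}
  n4('cb'): parent n3 fail=0; on 'b' 0 → fail=8;  out ∅∪∅=∅
  n9('ba'): parent n8 fail=0; on 'a' 0 → fail=1;  out ∅∪{5}={5}
  n11('bc'): parent n8 fail=0; on 'c' 0 → fail=3;  out ∅∪∅=∅
  n16('ca'): parent n3 fail=0; on 'a' 0 → fail=1;  out ∅∪{5}={5}
  n5('cbc'): parent n4 fail=8; on 'c' 8 → fail=11;  out ∅∪∅=∅
  n10('baa'): parent n9 fail=1; on 'a' 1 → fail=2;  out {2}∪{0,5}={0,2,5}
  n12('bcc'): parent n11 fail=3; on 'c' 3→0 → fail=3;  out ∅∪∅=∅
  n17('caa'): parent n16 fail=1; on 'a' 1 → fail=2;  out ∅∪{0,5}={0,5}
  n6('cbcb'): parent n5 fail=11; on 'b' 11→3 → fail=4;  out ∅∪∅=∅
  n13('bccb'): parent n12 fail=3; on 'b' 3 → fail=4;  out ∅∪∅=∅
  n18('caab'): parent n17 fail=2; on 'b' 2→1→0 → fail=8;  out ∅∪∅=∅
  n7('cbcbc'): parent n6 fail=4; on 'c' 4 → fail=5;  out {1}∪∅={1}
  n14('bccbb'): parent n13 fail=4; on 'b' 4→8→0 → fail=8;  out ∅∪∅=∅
  n19('caabc'): parent n18 fail=8; on 'c' 8 → fail=11;  out ∅∪∅=∅
  n15('bccbba'): parent n14 fail=8; on 'a' 8 → fail=9;  out {3}∪{5}={3,5}
  n20('caabcb'): parent n19 fail=11; on 'b' 11→3 → fail=4;  out {4}∪∅={4}

Scan:
pos 0 'c': at 3
pos 1 'a': at 16  → match P5@[1:1]
pos 2 'c': at 3 ·f
pos 3 'b': at 4
pos 4 'c': at 5
pos 5 'b': at 6
pos 6 'c': at 7  → match P1@[2:6]
pos 7 'c': at 12 ·f
pos 8 'a': at 16 ·f  → match P5@[8:8]
pos 9 'a': at 17  → match P0@[8:9],P5@[9:9]
pos 10 'b': at 18
pos 11 'c': at 19
pos 12 'b': at 20  → match P4@[7:12]
pos 13 'c': at 5 ·f
pos 14 'b': at 6
pos 15 'c': at 7  → match P1@[11:15]
pos 16 'b': at 6 ·f
pos 17 'c': at 7  → match P1@[13:17]
pos 18 'b': at 6 ·f
pos 19 'c': at 7  → match P1@[15:19]
pos 20 'a': at 16 ·f  → match P5@[20:20]
pos 21 'a': at 17  → match P0@[20:21],P5@[21:21]
pos 22 'b': at 18
pos 23 'c': at 19
pos 24 'b': at 20  → match P4@[19:24]
pos 25 'c': at 5 ·f
pos 26 'b': at 6
pos 27 'c': at 7  → match P1@[23:27]
pos 28 'b': at 6 ·f
pos 29 'c': at 7  → match P1@[25:29]
pos 30 'a': at 16 ·f  → match P5@[30:30]
pos 31 'c': at 3 ·f
pos 32 'c': at 3 ·f
pos 33 'b': at 4
pos 34 'c': at 5
pos 35 'c': at 12 ·f
pos 36 'b': at 13
pos 37 'c': at 5 ·f
pos 38 'b': at 6
pos 39 'c': at 7  → match P1@[35:39]
pos 40 'b': at 6 ·f
pos 41 'c': at 7  → match P1@[37:41]
pos 42 'c': at 12 ·f
pos 43 'b': at 13
pos 44 'b': at 14
pos 45 'a': at 15  → match P3@[40:45],P5@[45:45]
pos 46 'b': at 8 ·f
pos 47 'c': at 11
pos 48 'a': at 16 ·f  → match P5@[48:48]
pos 49 'a': at 17  → match P0@[48:49],P5@[49:49]
pos 50 'b': at 18
pos 51 'c': at 19
pos 52 'b': at 20  → match P4@[47:52]
pos 53 'a': at 9 ·f  → match P5@[53:53]
pos 54 'c': at 3 ·f
pos 55 'c': at 3 ·f
pos 56 'b': at 4
pos 57 'a': at 9 ·f  → match P5@[57:57]
pos 58 'a': at 10  → match P0@[57:58],P2@[56:58],P5@[58:58]
pos 59 'c': at 3 ·f
pos 60 'b': at 4
pos 61 'c': at 5
pos 62 'b': at 6
pos 63 'b': at 8 ·f
pos 64 'a': at 9  → match P5@[64:64]
pos 65 'a': at 10  → match P0@[64:65],P2@[63:65],P5@[65:65]
pos 66 'b': at 8 ·f
pos 67 'a': at 9  → match P5@[67:67]
pos 68 'a': at 10  → match P0@[67:68],P2@[66:68],P5@[68:68]
pos 69 'c': at 3 ·f
pos 70 'b': at 4
pos 71 'a': at 9 ·f  → match P5@[71:71]
pos 72 'c': at 3 ·f
pos 73 'b': at 4

Matches: [[1,5],[6,1],[8,5],[9,0],[9,5],[12,4],[15,1],[17,1],[19,1],[20,5],[21,0],[21,5],[24,4],[27,1],[29,1],[30,5],[39,1],[41,1],[45,3],[45,5],[48,5],[49,0],[49,5],[52,4],[53,5],[57,5],[58,0],[58,2],[58,5],[64,5],[65,0],[65,2],[65,5],[67,5],[68,0],[68,2],[68,5],[71,5]]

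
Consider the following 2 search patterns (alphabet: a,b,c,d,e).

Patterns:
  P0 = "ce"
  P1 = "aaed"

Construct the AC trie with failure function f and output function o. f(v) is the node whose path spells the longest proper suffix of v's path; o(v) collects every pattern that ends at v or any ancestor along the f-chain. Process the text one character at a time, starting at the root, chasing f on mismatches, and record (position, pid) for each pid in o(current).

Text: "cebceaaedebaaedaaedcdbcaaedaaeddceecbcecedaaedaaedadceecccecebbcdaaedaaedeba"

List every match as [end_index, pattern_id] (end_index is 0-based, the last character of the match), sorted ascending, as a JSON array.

Build automaton:
Trie (insert patterns):
  0='ε' goto a→3 c→1
  1='c' goto e→2
  2='ce' goto ·  [P0 ends]
  3='a' goto a→4
  4='aa' goto e→5
  5='aae' goto d→6
  6='aaed' goto ·  [P1 ends]

Failure links (BFS by depth):
  fail(1) 'c': from fail(0)=0 chase 'c': 0 ⇒ 0;  out=∅∪out(0)=∅
  fail(3) 'a': from fail(0)=0 chase 'a': 0 ⇒ 0;  out=∅∪out(0)=∅
  fail(2) 'ce': from fail(1)=0 chase 'e': 0 ⇒ 0;  out={0}∪out(0)={0}
  fail(4) 'aa': from fail(3)=0 chase 'a': 0 ⇒ 3;  out=∅∪out(3)=∅
  fail(5) 'aae': from fail(4)=3 chase 'e': 3→0 ⇒ 0;  out=∅∪out(0)=∅
  fail(6) 'aaed': from fail(5)=0 chase 'd': 0 ⇒ 0;  out={1}∪out(0)={1}

Run:
[0] read 'c'  n0⇒n1
[1] read 'e'  n1⇒n2  emit P0@[0:1]
[2] read 'b'  n2⇒n0 ·f
[3] read 'c'  n0⇒n1
[4] read 'e'  n1⇒n2  emit P0@[3:4]
[5] read 'a'  n2⇒n3 ·f
[6] read 'a'  n3⇒n4
[7] read 'e'  n4⇒n5
[8] read 'd'  n5⇒n6  emit P1@[5:8]
[9] read 'e'  n6⇒n0 ·f
[10] read 'b'  n0⇒n0
[11] read 'a'  n0⇒n3
[12] read 'a'  n3⇒n4
[13] read 'e'  n4⇒n5
[14] read 'd'  n5⇒n6  emit P1@[11:14]
[15] read 'a'  n6⇒n3 ·f
[16] read 'a'  n3⇒n4
[17] read 'e'  n4⇒n5
[18] read 'd'  n5⇒n6  emit P1@[15:18]
[19] read 'c'  n6⇒n1 ·f
[20] read 'd'  n1⇒n0 ·f
[21] read 'b'  n0⇒n0
[22] read 'c'  n0⇒n1
[23] read 'a'  n1⇒n3 ·f
[24] read 'a'  n3⇒n4
[25] read 'e'  n4⇒n5
[26] read 'd'  n5⇒n6  emit P1@[23:26]
[27] read 'a'  n6⇒n3 ·f
[28] read 'a'  n3⇒n4
[29] read 'e'  n4⇒n5
[30] read 'd'  n5⇒n6  emit P1@[27:30]
[31] read 'd'  n6⇒n0 ·f
[32] read 'c'  n0⇒n1
[33] read 'e'  n1⇒n2  emit P0@[32:33]
[34] read 'e'  n2⇒n0 ·f
[35] read 'c'  n0⇒n1
[36] read 'b'  n1⇒n0 ·f
[37] read 'c'  n0⇒n1
[38] read 'e'  n1⇒n2  emit P0@[37:38]
[39] read 'c'  n2⇒n1 ·f
[40] read 'e'  n1⇒n2  emit P0@[39:40]
[41] read 'd'  n2⇒n0 ·f
[42] read 'a'  n0⇒n3
[43] read 'a'  n3⇒n4
[44] read 'e'  n4⇒n5
[45] read 'd'  n5⇒n6  emit P1@[42:45]
[46] read 'a'  n6⇒n3 ·f
[47] read 'a'  n3⇒n4
[48] read 'e'  n4⇒n5
[49] read 'd'  n5⇒n6  emit P1@[46:49]
[50] read 'a'  n6⇒n3 ·f
[51] read 'd'  n3⇒n0 ·f
[52] read 'c'  n0⇒n1
[53] read 'e'  n1⇒n2  emit P0@[52:53]
[54] read 'e'  n2⇒n0 ·f
[55] read 'c'  n0⇒n1
[56] read 'c'  n1⇒n1 ·f
[57] read 'c'  n1⇒n1 ·f
[58] read 'e'  n1⇒n2  emit P0@[57:58]
[59] read 'c'  n2⇒n1 ·f
[60] read 'e'  n1⇒n2  emit P0@[59:60]
[61] read 'b'  n2⇒n0 ·f
[62] read 'b'  n0⇒n0
[63] read 'c'  n0⇒n1
[64] read 'd'  n1⇒n0 ·f
[65] read 'a'  n0⇒n3
[66] read 'a'  n3⇒n4
[67] read 'e'  n4⇒n5
[68] read 'd'  n5⇒n6  emit P1@[65:68]
[69] read 'a'  n6⇒n3 ·f
[70] read 'a'  n3⇒n4
[71] read 'e'  n4⇒n5
[72] read 'd'  n5⇒n6  emit P1@[69:72]
[73] read 'e'  n6⇒n0 ·f
[74] read 'b'  n0⇒n0
[75] read 'a'  n0⇒n3

Matches: [[1,0],[4,0],[8,1],[14,1],[18,1],[26,1],[30,1],[33,0],[38,0],[40,0],[45,1],[49,1],[53,0],[58,0],[60,0],[68,1],[72,1]]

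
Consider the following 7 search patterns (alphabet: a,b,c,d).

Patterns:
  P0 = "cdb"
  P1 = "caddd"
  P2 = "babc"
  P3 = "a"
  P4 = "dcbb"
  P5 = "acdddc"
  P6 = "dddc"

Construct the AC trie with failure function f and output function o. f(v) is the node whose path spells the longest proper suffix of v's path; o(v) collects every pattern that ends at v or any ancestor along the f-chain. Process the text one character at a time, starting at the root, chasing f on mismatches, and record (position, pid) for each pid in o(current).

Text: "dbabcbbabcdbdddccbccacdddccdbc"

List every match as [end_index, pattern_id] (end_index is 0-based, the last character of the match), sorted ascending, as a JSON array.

Build:
Trie nodes:
  n0 'ε': a→12 b→8 c→1 d→13
  n1 'c': a→4 d→2
  n2 'cd': b→3
  n3 'cdb': ·  [P0 ends]
  n4 'ca': d→5
  n5 'cad': d→6
  n6 'cadd': d→7
  n7 'caddd': ·  [P1 ends]
  n8 'b': a→9
  n9 'ba': b→10
  n10 'bab': c→11
  n11 'babc': ·  [P2 ends]
  n12 'a': c→17  [P3 ends]
  n13 'd': c→14 d→22
  n14 'dc': b→15
  n15 'dcb': b→16
  n16 'dcbb': ·  [P4 ends]
  n17 'ac': d→18
  n18 'acd': d→19
  n19 'acdd': d→20
  n20 'acddd': c→21
  n21 'acdddc': ·  [P5 ends]
  n22 'dd': d→23
  n23 'ddd': c→24
  n24 'dddc': ·  [P6 ends]

BFS fail/out derivation:
  fail(1) 'c': from fail(0)=0 chase 'c': 0 ⇒ 0;  out=∅∪out(0)=∅
  fail(8) 'b': from fail(0)=0 chase 'b': 0 ⇒ 0;  out=∅∪out(0)=∅
  fail(12) 'a': from fail(0)=0 chase 'a': 0 ⇒ 0;  out={3}∪out(0)={3}
  fail(13) 'd': from fail(0)=0 chase 'd': 0 ⇒ 0;  out=∅∪out(0)=∅
  fail(2) 'cd': from fail(1)=0 chase 'd': 0 ⇒ 13;  out=∅∪out(13)=∅
  fail(4) 'ca': from fail(1)=0 chase 'a': 0 ⇒ 12;  out=∅∪out(12)={3}
  fail(9) 'ba': from fail(8)=0 chase 'a': 0 ⇒ 12;  out=∅∪out(12)={3}
  fail(14) 'dc': from fail(13)=0 chase 'c': 0 ⇒ 1;  out=∅∪out(1)=∅
  fail(17) 'ac': from fail(12)=0 chase 'c': 0 ⇒ 1;  out=∅∪out(1)=∅
  fail(22) 'dd': from fail(13)=0 chase 'd': 0 ⇒ 13;  out=∅∪out(13)=∅
  fail(3) 'cdb': from fail(2)=13 chase 'b': 13→0 ⇒ 8;  out={0}∪out(8)={0}
  fail(5) 'cad': from fail(4)=12 chase 'd': 12→0 ⇒ 13;  out=∅∪out(13)=∅
  fail(10) 'bab': from fail(9)=12 chase 'b': 12→0 ⇒ 8;  out=∅∪out(8)=∅
  fail(15) 'dcb': from fail(14)=1 chase 'b': 1→0 ⇒ 8;  out=∅∪out(8)=∅
  fail(18) 'acd': from fail(17)=1 chase 'd': 1 ⇒ 2;  out=∅∪out(2)=∅
  fail(23) 'ddd': from fail(22)=13 chase 'd': 13 ⇒ 22;  out=∅∪out(22)=∅
  fail(6) 'cadd': from fail(5)=13 chase 'd': 13 ⇒ 22;  out=∅∪out(22)=∅
  fail(11) 'babc': from fail(10)=8 chase 'c': 8→0 ⇒ 1;  out={2}∪out(1)={2}
  fail(16) 'dcbb': from fail(15)=8 chase 'b': 8→0 ⇒ 8;  out={4}∪out(8)={4}
  fail(19) 'acdd': from fail(18)=2 chase 'd': 2→13 ⇒ 22;  out=∅∪out(22)=∅
  fail(24) 'dddc': from fail(23)=22 chase 'c': 22→13 ⇒ 14;  out={6}∪out(14)={6}
  fail(7) 'caddd': from fail(6)=22 chase 'd': 22 ⇒ 23;  out={1}∪out(23)={1}
  fail(20) 'acddd': from fail(19)=22 chase 'd': 22 ⇒ 23;  out=∅∪out(23)=∅
  fail(21) 'acdddc': from fail(20)=23 chase 'c': 23 ⇒ 24;  out={5}∪out(24)={5,6}

Text stream:
i=0 'd': node 0→13
i=1 'b': node 13→8 (fail-walked)
i=2 'a': node 8→9  ** P3@[2:2]
i=3 'b': node 9→10
i=4 'c': node 10→11  ** P2@[1:4]
i=5 'b': node 11→8 (fail-walked)
i=6 'b': node 8→8 (fail-walked)
i=7 'a': node 8→9  ** P3@[7:7]
i=8 'b': node 9→10
i=9 'c': node 10→11  ** P2@[6:9]
i=10 'd': node 11→2 (fail-walked)
i=11 'b': node 2→3  ** P0@[9:11]
i=12 'd': node 3→13 (fail-walked)
i=13 'd': node 13→22
i=14 'd': node 22→23
i=15 'c': node 23→24  ** P6@[12:15]
i=16 'c': node 24→1 (fail-walked)
i=17 'b': node 1→8 (fail-walked)
i=18 'c': node 8→1 (fail-walked)
i=19 'c': node 1→1 (fail-walked)
i=20 'a': node 1→4  ** P3@[20:20]
i=21 'c': node 4→17 (fail-walked)
i=22 'd': node 17→18
i=23 'd': node 18→19
i=24 'd': node 19→20
i=25 'c': node 20→21  ** P5@[20:25],P6@[22:25]
i=26 'c': node 21→1 (fail-walked)
i=27 'd': node 1→2
i=28 'b': node 2→3  ** P0@[26:28]
i=29 'c': node 3→1 (fail-walked)

All matches (sorted): [[2,3],[4,2],[7,3],[9,2],[11,0],[15,6],[20,3],[25,5],[25,6],[28,0]]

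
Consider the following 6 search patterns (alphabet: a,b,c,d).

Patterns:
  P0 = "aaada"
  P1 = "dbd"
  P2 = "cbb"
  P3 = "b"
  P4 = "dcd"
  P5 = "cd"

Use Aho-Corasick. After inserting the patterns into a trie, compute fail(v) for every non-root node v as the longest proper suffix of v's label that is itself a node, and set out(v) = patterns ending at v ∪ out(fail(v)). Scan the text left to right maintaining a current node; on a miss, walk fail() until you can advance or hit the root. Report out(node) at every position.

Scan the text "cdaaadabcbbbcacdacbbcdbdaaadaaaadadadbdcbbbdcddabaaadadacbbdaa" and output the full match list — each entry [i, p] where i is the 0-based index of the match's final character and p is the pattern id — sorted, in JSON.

Construct AC machine:
Trie nodes:
  0='ε' goto a→1 b→12 c→9 d→6
  1='a' goto a→2
  2='aa' goto a→3
  3='aaa' goto d→4
  4='aaad' goto a→5
  5='aaada' goto ·  [P0 ends]
  6='d' goto b→7 c→13
  7='db' goto d→8
  8='dbd' goto ·  [P1 ends]
  9='c' goto b→10 d→15
  10='cb' goto b→11
  11='cbb' goto ·  [P2 ends]
  12='b' goto ·  [P3 ends]
  13='dc' goto d→14
  14='dcd' goto ·  [P4 ends]
  15='cd' goto ·  [P5 ends]

Failure links (BFS by depth):
  n1('a'): parent n0 fail=0; on 'a' 0 → fail=0;  out ∅∪∅=∅
  n6('d'): parent n0 fail=0; on 'd' 0 → fail=0;  out ∅∪∅=∅
  n9('c'): parent n0 fail=0; on 'c' 0 → fail=0;  out ∅∪∅=∅
  n12('b'): parent n0 fail=0; on 'b' 0 → fail=0;  out {3}∪∅={3}
  n2('aa'): parent n1 fail=0; on 'a' 0 → fail=1;  out ∅∪∅=∅
  n7('db'): parent n6 fail=0; on 'b' 0 → fail=12;  out ∅∪{3}={3}
  n10('cb'): parent n9 fail=0; on 'b' 0 → fail=12;  out ∅∪{3}={3}
  n13('dc'): parent n6 fail=0; on 'c' 0 → fail=9;  out ∅∪∅=∅
  n15('cd'): parent n9 fail=0; on 'd' 0 → fail=6;  out {5}∪∅={5}
  n3('aaa'): parent n2 fail=1; on 'a' 1 → fail=2;  out ∅∪∅=∅
  n8('dbd'): parent n7 fail=12; on 'd' 12→0 → fail=6;  out {1}∪∅={1}
  n11('cbb'): parent n10 fail=12; on 'b' 12→0 → fail=12;  out {2}∪{3}={2,3}
  n14('dcd'): parent n13 fail=9; on 'd' 9 → fail=15;  out {4}∪{5}={4,5}
  n4('aaad'): parent n3 fail=2; on 'd' 2→1→0 → fail=6;  out ∅∪∅=∅
  n5('aaada'): parent n4 fail=6; on 'a' 6→0 → fail=1;  out {0}∪∅={0}

Run:
[0] read 'c'  n0⇒n9
[1] read 'd'  n9⇒n15  → match P5@[0:1]
[2] read 'a'  n15⇒n1 (via fail)
[3] read 'a'  n1⇒n2
[4] read 'a'  n2⇒n3
[5] read 'd'  n3⇒n4
[6] read 'a'  n4⇒n5  → match P0@[2:6]
[7] read 'b'  n5⇒n12 (via fail)  → match P3@[7:7]
[8] read 'c'  n12⇒n9 (via fail)
[9] read 'b'  n9⇒n10  → match P3@[9:9]
[10] read 'b'  n10⇒n11  → match P2@[8:10],P3@[10:10]
[11] read 'b'  n11⇒n12 (via fail)  → match P3@[11:11]
[12] read 'c'  n12⇒n9 (via fail)
[13] read 'a'  n9⇒n1 (via fail)
[14] read 'c'  n1⇒n9 (via fail)
[15] read 'd'  n9⇒n15  → match P5@[14:15]
[16] read 'a'  n15⇒n1 (via fail)
[17] read 'c'  n1⇒n9 (via fail)
[18] read 'b'  n9⇒n10  → match P3@[18:18]
[19] read 'b'  n10⇒n11  → match P2@[17:19],P3@[19:19]
[20] read 'c'  n11⇒n9 (via fail)
[21] read 'd'  n9⇒n15  → match P5@[20:21]
[22] read 'b'  n15⇒n7 (via fail)  → match P3@[22:22]
[23] read 'd'  n7⇒n8  → match P1@[21:23]
[24] read 'a'  n8⇒n1 (via fail)
[25] read 'a'  n1⇒n2
[26] read 'a'  n2⇒n3
[27] read 'd'  n3⇒n4
[28] read 'a'  n4⇒n5  → match P0@[24:28]
[29] read 'a'  n5⇒n2 (via fail)
[30] read 'a'  n2⇒n3
[31] read 'a'  n3⇒n3 (via fail)
[32] read 'd'  n3⇒n4
[33] read 'a'  n4⇒n5  → match P0@[29:33]
[34] read 'd'  n5⇒n6 (via fail)
[35] read 'a'  n6⇒n1 (via fail)
[36] read 'd'  n1⇒n6 (via fail)
[37] read 'b'  n6⇒n7  → match P3@[37:37]
[38] read 'd'  n7⇒n8  → match P1@[36:38]
[39] read 'c'  n8⇒n13 (via fail)
[40] read 'b'  n13⇒n10 (via fail)  → match P3@[40:40]
[41] read 'b'  n10⇒n11  → match P2@[39:41],P3@[41:41]
[42] read 'b'  n11⇒n12 (via fail)  → match P3@[42:42]
[43] read 'd'  n12⇒n6 (via fail)
[44] read 'c'  n6⇒n13
[45] read 'd'  n13⇒n14  → match P4@[43:45],P5@[44:45]
[46] read 'd'  n14⇒n6 (via fail)
[47] read 'a'  n6⇒n1 (via fail)
[48] read 'b'  n1⇒n12 (via fail)  → match P3@[48:48]
[49] read 'a'  n12⇒n1 (via fail)
[50] read 'a'  n1⇒n2
[51] read 'a'  n2⇒n3
[52] read 'd'  n3⇒n4
[53] read 'a'  n4⇒n5  → match P0@[49:53]
[54] read 'd'  n5⇒n6 (via fail)
[55] read 'a'  n6⇒n1 (via fail)
[56] read 'c'  n1⇒n9 (via fail)
[57] read 'b'  n9⇒n10  → match P3@[57:57]
[58] read 'b'  n10⇒n11  → match P2@[56:58],P3@[58:58]
[59] read 'd'  n11⇒n6 (via fail)
[60] read 'a'  n6⇒n1 (via fail)
[61] read 'a'  n1⇒n2

All matches (sorted): [[1,5],[6,0],[7,3],[9,3],[10,2],[10,3],[11,3],[15,5],[18,3],[19,2],[19,3],[21,5],[22,3],[23,1],[28,0],[33,0],[37,3],[38,1],[40,3],[41,2],[41,3],[42,3],[45,4],[45,5],[48,3],[53,0],[57,3],[58,2],[58,3]]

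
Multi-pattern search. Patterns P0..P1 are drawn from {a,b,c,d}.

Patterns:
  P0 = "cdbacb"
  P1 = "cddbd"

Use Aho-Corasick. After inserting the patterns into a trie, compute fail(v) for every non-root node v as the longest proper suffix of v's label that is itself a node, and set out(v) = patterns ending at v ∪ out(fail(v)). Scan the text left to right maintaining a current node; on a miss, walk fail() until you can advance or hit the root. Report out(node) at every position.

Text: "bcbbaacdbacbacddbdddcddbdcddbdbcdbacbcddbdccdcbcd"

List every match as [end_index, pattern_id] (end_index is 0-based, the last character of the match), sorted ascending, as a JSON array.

Construct AC machine:
Trie (insert patterns):
  0='ε' goto c→1
  1='c' goto d→2
  2='cd' goto b→3 d→7
  3='cdb' goto a→4
  4='cdba' goto c→5
  5='cdbac' goto b→6
  6='cdbacb' goto ·  ←P0
  7='cdd' goto b→8
  8='cddb' goto d→9
  9='cddbd' goto ·  ←P1

BFS fail/out derivation:
  fail(1) 'c': from fail(0)=0 chase 'c': 0 ⇒ 0;  out=∅∪out(0)=∅
  fail(2) 'cd': from fail(1)=0 chase 'd': 0 ⇒ 0;  out=∅∪out(0)=∅
  fail(3) 'cdb': from fail(2)=0 chase 'b': 0 ⇒ 0;  out=∅∪out(0)=∅
  fail(7) 'cdd': from fail(2)=0 chase 'd': 0 ⇒ 0;  out=∅∪out(0)=∅
  fail(4) 'cdba': from fail(3)=0 chase 'a': 0 ⇒ 0;  out=∅∪out(0)=∅
  fail(8) 'cddb': from fail(7)=0 chase 'b': 0 ⇒ 0;  out=∅∪out(0)=∅
  fail(5) 'cdbac': from fail(4)=0 chase 'c': 0 ⇒ 1;  out=∅∪out(1)=∅
  fail(9) 'cddbd': from fail(8)=0 chase 'd': 0 ⇒ 0;  out={1}∪out(0)={1}
  fail(6) 'cdbacb': from fail(5)=1 chase 'b': 1→0 ⇒ 0;  out={0}∪out(0)={0}

Run:
pos 0 'b': at 0
pos 1 'c': at 1
pos 2 'b': at 0 (via fail)
pos 3 'b': at 0
pos 4 'a': at 0
pos 5 'a': at 0
pos 6 'c': at 1
pos 7 'd': at 2
pos 8 'b': at 3
pos 9 'a': at 4
pos 10 'c': at 5
pos 11 'b': at 6  → match P0@[6:11]
pos 12 'a': at 0 (via fail)
pos 13 'c': at 1
pos 14 'd': at 2
pos 15 'd': at 7
pos 16 'b': at 8
pos 17 'd': at 9  → match P1@[13:17]
pos 18 'd': at 0 (via fail)
pos 19 'd': at 0
pos 20 'c': at 1
pos 21 'd': at 2
pos 22 'd': at 7
pos 23 'b': at 8
pos 24 'd': at 9  → match P1@[20:24]
pos 25 'c': at 1 (via fail)
pos 26 'd': at 2
pos 27 'd': at 7
pos 28 'b': at 8
pos 29 'd': at 9  → match P1@[25:29]
pos 30 'b': at 0 (via fail)
pos 31 'c': at 1
pos 32 'd': at 2
pos 33 'b': at 3
pos 34 'a': at 4
pos 35 'c': at 5
pos 36 'b': at 6  → match P0@[31:36]
pos 37 'c': at 1 (via fail)
pos 38 'd': at 2
pos 39 'd': at 7
pos 40 'b': at 8
pos 41 'd': at 9  → match P1@[37:41]
pos 42 'c': at 1 (via fail)
pos 43 'c': at 1 (via fail)
pos 44 'd': at 2
pos 45 'c': at 1 (via fail)
pos 46 'b': at 0 (via fail)
pos 47 'c': at 1
pos 48 'd': at 2

Matches: [[11,0],[17,1],[24,1],[29,1],[36,0],[41,1]]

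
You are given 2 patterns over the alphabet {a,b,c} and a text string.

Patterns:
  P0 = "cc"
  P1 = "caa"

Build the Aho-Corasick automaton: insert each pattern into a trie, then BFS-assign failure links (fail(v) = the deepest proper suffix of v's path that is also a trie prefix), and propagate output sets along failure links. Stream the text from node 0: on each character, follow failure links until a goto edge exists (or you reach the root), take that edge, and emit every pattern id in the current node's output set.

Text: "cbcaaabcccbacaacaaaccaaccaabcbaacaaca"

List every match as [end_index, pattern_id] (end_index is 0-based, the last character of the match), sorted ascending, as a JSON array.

Construct AC machine:
Trie (insert patterns):
  0='ε' goto c→1
  1='c' goto a→3 c→2
  2='cc' goto ·  [P0 ends]
  3='ca' goto a→4
  4='caa' goto ·  [P1 ends]

Failure links (BFS by depth):
  fail(1) 'c': from fail(0)=0 chase 'c': 0 ⇒ 0;  out=∅∪out(0)=∅
  fail(2) 'cc': from fail(1)=0 chase 'c': 0 ⇒ 1;  out={0}∪out(1)={0}
  fail(3) 'ca': from fail(1)=0 chase 'a': 0 ⇒ 0;  out=∅∪out(0)=∅
  fail(4) 'caa': from fail(3)=0 chase 'a': 0 ⇒ 0;  out={1}∪out(0)={1}

Run:
[0] read 'c'  n0⇒n1
[1] read 'b'  n1⇒n0 ·f
[2] read 'c'  n0⇒n1
[3] read 'a'  n1⇒n3
[4] read 'a'  n3⇒n4  ** P1@[2:4]
[5] read 'a'  n4⇒n0 ·f
[6] read 'b'  n0⇒n0
[7] read 'c'  n0⇒n1
[8] read 'c'  n1⇒n2  ** P0@[7:8]
[9] read 'c'  n2⇒n2 ·f  ** P0@[8:9]
[10] read 'b'  n2⇒n0 ·f
[11] read 'a'  n0⇒n0
[12] read 'c'  n0⇒n1
[13] read 'a'  n1⇒n3
[14] read 'a'  n3⇒n4  ** P1@[12:14]
[15] read 'c'  n4⇒n1 ·f
[16] read 'a'  n1⇒n3
[17] read 'a'  n3⇒n4  ** P1@[15:17]
[18] read 'a'  n4⇒n0 ·f
[19] read 'c'  n0⇒n1
[20] read 'c'  n1⇒n2  ** P0@[19:20]
[21] read 'a'  n2⇒n3 ·f
[22] read 'a'  n3⇒n4  ** P1@[20:22]
[23] read 'c'  n4⇒n1 ·f
[24] read 'c'  n1⇒n2  ** P0@[23:24]
[25] read 'a'  n2⇒n3 ·f
[26] read 'a'  n3⇒n4  ** P1@[24:26]
[27] read 'b'  n4⇒n0 ·f
[28] read 'c'  n0⇒n1
[29] read 'b'  n1⇒n0 ·f
[30] read 'a'  n0⇒n0
[31] read 'a'  n0⇒n0
[32] read 'c'  n0⇒n1
[33] read 'a'  n1⇒n3
[34] read 'a'  n3⇒n4  ** P1@[32:34]
[35] read 'c'  n4⇒n1 ·f
[36] read 'a'  n1⇒n3

Matches: [[4,1],[8,0],[9,0],[14,1],[17,1],[20,0],[22,1],[24,0],[26,1],[34,1]]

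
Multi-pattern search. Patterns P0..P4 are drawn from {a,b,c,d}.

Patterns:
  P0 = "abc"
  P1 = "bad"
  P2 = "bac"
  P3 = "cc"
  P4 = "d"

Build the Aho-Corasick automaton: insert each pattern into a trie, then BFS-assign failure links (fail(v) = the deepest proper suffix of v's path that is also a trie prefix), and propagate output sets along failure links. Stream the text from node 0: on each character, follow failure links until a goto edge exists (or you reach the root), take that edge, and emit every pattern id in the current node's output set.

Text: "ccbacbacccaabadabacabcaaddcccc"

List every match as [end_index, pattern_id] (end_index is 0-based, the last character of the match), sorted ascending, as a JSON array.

Construct AC machine:
Trie nodes:
  n0 'ε': a→1 b→4 c→8 d→10
  n1 'a': b→2
  n2 'ab': c→3
  n3 'abc': ·  [P0 ends]
  n4 'b': a→5
  n5 'ba': c→7 d→6
  n6 'bad': ·  [P1 ends]
  n7 'bac': ·  [P2 ends]
  n8 'c': c→9
  n9 'cc': ·  [P3 ends]
  n10 'd': ·  [P4 ends]

BFS fail/out derivation:
  fail(1) 'a': from fail(0)=0 chase 'a': 0 ⇒ 0;  out=∅∪out(0)=∅
  fail(4) 'b': from fail(0)=0 chase 'b': 0 ⇒ 0;  out=∅∪out(0)=∅
  fail(8) 'c': from fail(0)=0 chase 'c': 0 ⇒ 0;  out=∅∪out(0)=∅
  fail(10) 'd': from fail(0)=0 chase 'd': 0 ⇒ 0;  out={4}∪out(0)={4}
  fail(2) 'ab': from fail(1)=0 chase 'b': 0 ⇒ 4;  out=∅∪out(4)=∅
  fail(5) 'ba': from fail(4)=0 chase 'a': 0 ⇒ 1;  out=∅∪out(1)=∅
  fail(9) 'cc': from fail(8)=0 chase 'c': 0 ⇒ 8;  out={3}∪out(8)={3}
  fail(3) 'abc': from fail(2)=4 chase 'c': 4→0 ⇒ 8;  out={0}∪out(8)={0}
  fail(6) 'bad': from fail(5)=1 chase 'd': 1→0 ⇒ 10;  out={1}∪out(10)={1,4}
  fail(7) 'bac': from fail(5)=1 chase 'c': 1→0 ⇒ 8;  out={2}∪out(8)={2}

Text stream:
pos 0 'c': at 8
pos 1 'c': at 9  → match P3@[0:1]
pos 2 'b': at 4 (fail-walked)
pos 3 'a': at 5
pos 4 'c': at 7  → match P2@[2:4]
pos 5 'b': at 4 (fail-walked)
pos 6 'a': at 5
pos 7 'c': at 7  → match P2@[5:7]
pos 8 'c': at 9 (fail-walked)  → match P3@[7:8]
pos 9 'c': at 9 (fail-walked)  → match P3@[8:9]
pos 10 'a': at 1 (fail-walked)
pos 11 'a': at 1 (fail-walked)
pos 12 'b': at 2
pos 13 'a': at 5 (fail-walked)
pos 14 'd': at 6  → match P1@[12:14],P4@[14:14]
pos 15 'a': at 1 (fail-walked)
pos 16 'b': at 2
pos 17 'a': at 5 (fail-walked)
pos 18 'c': at 7  → match P2@[16:18]
pos 19 'a': at 1 (fail-walked)
pos 20 'b': at 2
pos 21 'c': at 3  → match P0@[19:21]
pos 22 'a': at 1 (fail-walked)
pos 23 'a': at 1 (fail-walked)
pos 24 'd': at 10 (fail-walked)  → match P4@[24:24]
pos 25 'd': at 10 (fail-walked)  → match P4@[25:25]
pos 26 'c': at 8 (fail-walked)
pos 27 'c': at 9  → match P3@[26:27]
pos 28 'c': at 9 (fail-walked)  → match P3@[27:28]
pos 29 'c': at 9 (fail-walked)  → match P3@[28:29]

Result: [[1,3],[4,2],[7,2],[8,3],[9,3],[14,1],[14,4],[18,2],[21,0],[24,4],[25,4],[27,3],[28,3],[29,3]]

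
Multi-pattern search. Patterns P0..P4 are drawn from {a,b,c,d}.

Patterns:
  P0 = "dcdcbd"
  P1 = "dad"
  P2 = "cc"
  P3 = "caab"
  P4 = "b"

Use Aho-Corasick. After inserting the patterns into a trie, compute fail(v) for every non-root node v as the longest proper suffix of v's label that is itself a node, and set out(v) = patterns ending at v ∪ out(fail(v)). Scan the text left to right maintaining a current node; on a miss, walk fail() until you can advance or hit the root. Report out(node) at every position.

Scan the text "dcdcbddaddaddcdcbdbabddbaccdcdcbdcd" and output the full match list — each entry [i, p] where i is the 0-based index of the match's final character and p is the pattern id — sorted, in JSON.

Build:
Trie (insert patterns):
  n0 'ε': b→14 c→9 d→1
  n1 'd': a→7 c→2
  n2 'dc': d→3
  n3 'dcd': c→4
  n4 'dcdc': b→5
  n5 'dcdcb': d→6
  n6 'dcdcbd': ·  ←P0
  n7 'da': d→8
  n8 'dad': ·  ←P1
  n9 'c': a→11 c→10
  n10 'cc': ·  ←P2
  n11 'ca': a→12
  n12 'caa': b→13
  n13 'caab': ·  ←P3
  n14 'b': ·  ←P4

BFS fail/out derivation:
  n1('d'): parent n0 fail=0; on 'd' 0 → fail=0;  out ∅∪∅=∅
  n9('c'): parent n0 fail=0; on 'c' 0 → fail=0;  out ∅∪∅=∅
  n14('b'): parent n0 fail=0; on 'b' 0 → fail=0;  out {4}∪∅={4}
  n2('dc'): parent n1 fail=0; on 'c' 0 → fail=9;  out ∅∪∅=∅
  n7('da'): parent n1 fail=0; on 'a' 0 → fail=0;  out ∅∪∅=∅
  n10('cc'): parent n9 fail=0; on 'c' 0 → fail=9;  out {2}∪∅={2}
  n11('ca'): parent n9 fail=0; on 'a' 0 → fail=0;  out ∅∪∅=∅
  n3('dcd'): parent n2 fail=9; on 'd' 9→0 → fail=1;  out ∅∪∅=∅
  n8('dad'): parent n7 fail=0; on 'd' 0 → fail=1;  out {1}∪∅={1}
  n12('caa'): parent n11 fail=0; on 'a' 0 → fail=0;  out ∅∪∅=∅
  n4('dcdc'): parent n3 fail=1; on 'c' 1 → fail=2;  out ∅∪∅=∅
  n13('caab'): parent n12 fail=0; on 'b' 0 → fail=14;  out {3}∪{4}={3,4}
  n5('dcdcb'): parent n4 fail=2; on 'b' 2→9→0 → fail=14;  out ∅∪{4}={4}
  n6('dcdcbd'): parent n5 fail=14; on 'd' 14→0 → fail=1;  out {0}∪∅={0}

Run:
i=0 'd': node 0→1
i=1 'c': node 1→2
i=2 'd': node 2→3
i=3 'c': node 3→4
i=4 'b': node 4→5  emit P4@[4:4]
i=5 'd': node 5→6  emit P0@[0:5]
i=6 'd': node 6→1 ·f
i=7 'a': node 1→7
i=8 'd': node 7→8  emit P1@[6:8]
i=9 'd': node 8→1 ·f
i=10 'a': node 1→7
i=11 'd': node 7→8  emit P1@[9:11]
i=12 'd': node 8→1 ·f
i=13 'c': node 1→2
i=14 'd': node 2→3
i=15 'c': node 3→4
i=16 'b': node 4→5  emit P4@[16:16]
i=17 'd': node 5→6  emit P0@[12:17]
i=18 'b': node 6→14 ·f  emit P4@[18:18]
i=19 'a': node 14→0 ·f
i=20 'b': node 0→14  emit P4@[20:20]
i=21 'd': node 14→1 ·f
i=22 'd': node 1→1 ·f
i=23 'b': node 1→14 ·f  emit P4@[23:23]
i=24 'a': node 14→0 ·f
i=25 'c': node 0→9
i=26 'c': node 9→10  emit P2@[25:26]
i=27 'd': node 10→1 ·f
i=28 'c': node 1→2
i=29 'd': node 2→3
i=30 'c': node 3→4
i=31 'b': node 4→5  emit P4@[31:31]
i=32 'd': node 5→6  emit P0@[27:32]
i=33 'c': node 6→2 ·f
i=34 'd': node 2→3

Result: [[4,4],[5,0],[8,1],[11,1],[16,4],[17,0],[18,4],[20,4],[23,4],[26,2],[31,4],[32,0]]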